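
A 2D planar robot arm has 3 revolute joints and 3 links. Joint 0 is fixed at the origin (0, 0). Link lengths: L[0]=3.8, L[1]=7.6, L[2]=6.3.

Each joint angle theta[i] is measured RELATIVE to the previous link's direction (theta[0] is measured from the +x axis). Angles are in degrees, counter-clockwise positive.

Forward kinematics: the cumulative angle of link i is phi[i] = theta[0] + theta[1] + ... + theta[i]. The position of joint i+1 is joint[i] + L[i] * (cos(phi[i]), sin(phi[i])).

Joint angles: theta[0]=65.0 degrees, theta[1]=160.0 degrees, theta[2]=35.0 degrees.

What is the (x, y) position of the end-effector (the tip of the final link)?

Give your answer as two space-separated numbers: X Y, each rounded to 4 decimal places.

Answer: -4.8620 -8.1343

Derivation:
joint[0] = (0.0000, 0.0000)  (base)
link 0: phi[0] = 65 = 65 deg
  cos(65 deg) = 0.4226, sin(65 deg) = 0.9063
  joint[1] = (0.0000, 0.0000) + 3.8 * (0.4226, 0.9063) = (0.0000 + 1.6059, 0.0000 + 3.4440) = (1.6059, 3.4440)
link 1: phi[1] = 65 + 160 = 225 deg
  cos(225 deg) = -0.7071, sin(225 deg) = -0.7071
  joint[2] = (1.6059, 3.4440) + 7.6 * (-0.7071, -0.7071) = (1.6059 + -5.3740, 3.4440 + -5.3740) = (-3.7681, -1.9300)
link 2: phi[2] = 65 + 160 + 35 = 260 deg
  cos(260 deg) = -0.1736, sin(260 deg) = -0.9848
  joint[3] = (-3.7681, -1.9300) + 6.3 * (-0.1736, -0.9848) = (-3.7681 + -1.0940, -1.9300 + -6.2043) = (-4.8620, -8.1343)
End effector: (-4.8620, -8.1343)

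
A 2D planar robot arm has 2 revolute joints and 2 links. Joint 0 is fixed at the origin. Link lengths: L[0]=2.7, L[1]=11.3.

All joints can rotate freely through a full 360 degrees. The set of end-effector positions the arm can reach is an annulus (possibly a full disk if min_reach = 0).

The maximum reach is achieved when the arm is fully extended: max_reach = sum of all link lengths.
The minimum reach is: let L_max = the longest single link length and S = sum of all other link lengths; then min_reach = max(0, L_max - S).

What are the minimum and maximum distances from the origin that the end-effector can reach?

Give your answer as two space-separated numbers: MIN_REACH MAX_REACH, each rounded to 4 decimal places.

Link lengths: [2.7, 11.3]
max_reach = 2.7 + 11.3 = 14
L_max = max([2.7, 11.3]) = 11.3
S (sum of others) = 14 - 11.3 = 2.7
min_reach = max(0, 11.3 - 2.7) = max(0, 8.6) = 8.6

Answer: 8.6000 14.0000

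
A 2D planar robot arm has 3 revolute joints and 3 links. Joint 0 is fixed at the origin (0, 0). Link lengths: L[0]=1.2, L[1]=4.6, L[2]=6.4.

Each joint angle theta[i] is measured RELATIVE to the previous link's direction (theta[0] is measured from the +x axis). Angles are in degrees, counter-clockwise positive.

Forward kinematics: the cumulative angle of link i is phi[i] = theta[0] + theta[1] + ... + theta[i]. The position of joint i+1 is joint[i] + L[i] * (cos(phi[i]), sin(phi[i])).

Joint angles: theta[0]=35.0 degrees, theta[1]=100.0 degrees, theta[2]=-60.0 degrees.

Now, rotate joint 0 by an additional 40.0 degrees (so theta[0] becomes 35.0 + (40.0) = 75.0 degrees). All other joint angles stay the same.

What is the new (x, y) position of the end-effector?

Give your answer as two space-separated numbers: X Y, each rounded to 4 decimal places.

joint[0] = (0.0000, 0.0000)  (base)
link 0: phi[0] = 75 = 75 deg
  cos(75 deg) = 0.2588, sin(75 deg) = 0.9659
  joint[1] = (0.0000, 0.0000) + 1.2 * (0.2588, 0.9659) = (0.0000 + 0.3106, 0.0000 + 1.1591) = (0.3106, 1.1591)
link 1: phi[1] = 75 + 100 = 175 deg
  cos(175 deg) = -0.9962, sin(175 deg) = 0.0872
  joint[2] = (0.3106, 1.1591) + 4.6 * (-0.9962, 0.0872) = (0.3106 + -4.5825, 1.1591 + 0.4009) = (-4.2719, 1.5600)
link 2: phi[2] = 75 + 100 + -60 = 115 deg
  cos(115 deg) = -0.4226, sin(115 deg) = 0.9063
  joint[3] = (-4.2719, 1.5600) + 6.4 * (-0.4226, 0.9063) = (-4.2719 + -2.7048, 1.5600 + 5.8004) = (-6.9767, 7.3604)
End effector: (-6.9767, 7.3604)

Answer: -6.9767 7.3604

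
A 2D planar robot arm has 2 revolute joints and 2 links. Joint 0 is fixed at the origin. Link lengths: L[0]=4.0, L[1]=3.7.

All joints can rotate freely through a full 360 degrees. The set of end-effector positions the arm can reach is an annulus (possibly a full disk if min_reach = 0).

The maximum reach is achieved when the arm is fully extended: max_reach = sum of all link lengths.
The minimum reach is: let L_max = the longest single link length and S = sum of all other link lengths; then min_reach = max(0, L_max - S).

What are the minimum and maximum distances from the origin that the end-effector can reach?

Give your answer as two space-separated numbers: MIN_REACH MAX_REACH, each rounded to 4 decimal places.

Answer: 0.3000 7.7000

Derivation:
Link lengths: [4.0, 3.7]
max_reach = 4 + 3.7 = 7.7
L_max = max([4.0, 3.7]) = 4
S (sum of others) = 7.7 - 4 = 3.7
min_reach = max(0, 4 - 3.7) = max(0, 0.3) = 0.3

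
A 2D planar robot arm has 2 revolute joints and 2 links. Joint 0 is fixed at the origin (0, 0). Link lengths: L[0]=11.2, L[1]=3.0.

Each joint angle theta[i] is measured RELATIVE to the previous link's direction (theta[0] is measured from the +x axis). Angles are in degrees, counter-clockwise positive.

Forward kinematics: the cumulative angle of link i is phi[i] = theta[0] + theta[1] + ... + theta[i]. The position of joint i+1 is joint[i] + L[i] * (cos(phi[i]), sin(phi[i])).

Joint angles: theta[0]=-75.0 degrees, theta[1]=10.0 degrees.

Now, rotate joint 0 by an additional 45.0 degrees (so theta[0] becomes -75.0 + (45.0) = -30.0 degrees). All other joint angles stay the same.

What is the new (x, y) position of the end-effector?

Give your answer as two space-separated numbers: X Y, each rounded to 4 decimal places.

joint[0] = (0.0000, 0.0000)  (base)
link 0: phi[0] = -30 = -30 deg
  cos(-30 deg) = 0.8660, sin(-30 deg) = -0.5000
  joint[1] = (0.0000, 0.0000) + 11.2 * (0.8660, -0.5000) = (0.0000 + 9.6995, 0.0000 + -5.6000) = (9.6995, -5.6000)
link 1: phi[1] = -30 + 10 = -20 deg
  cos(-20 deg) = 0.9397, sin(-20 deg) = -0.3420
  joint[2] = (9.6995, -5.6000) + 3 * (0.9397, -0.3420) = (9.6995 + 2.8191, -5.6000 + -1.0261) = (12.5186, -6.6261)
End effector: (12.5186, -6.6261)

Answer: 12.5186 -6.6261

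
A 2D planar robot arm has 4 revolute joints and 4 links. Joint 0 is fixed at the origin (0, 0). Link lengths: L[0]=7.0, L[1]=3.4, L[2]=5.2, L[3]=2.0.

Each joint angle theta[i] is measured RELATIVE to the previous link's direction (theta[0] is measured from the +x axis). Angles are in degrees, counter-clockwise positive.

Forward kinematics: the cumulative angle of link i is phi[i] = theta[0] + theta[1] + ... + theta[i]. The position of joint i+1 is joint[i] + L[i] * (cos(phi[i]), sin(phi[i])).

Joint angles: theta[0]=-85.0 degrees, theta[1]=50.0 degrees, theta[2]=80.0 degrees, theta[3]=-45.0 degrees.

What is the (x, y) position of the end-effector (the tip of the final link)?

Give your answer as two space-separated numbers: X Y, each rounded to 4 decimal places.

Answer: 9.0722 -5.2466

Derivation:
joint[0] = (0.0000, 0.0000)  (base)
link 0: phi[0] = -85 = -85 deg
  cos(-85 deg) = 0.0872, sin(-85 deg) = -0.9962
  joint[1] = (0.0000, 0.0000) + 7 * (0.0872, -0.9962) = (0.0000 + 0.6101, 0.0000 + -6.9734) = (0.6101, -6.9734)
link 1: phi[1] = -85 + 50 = -35 deg
  cos(-35 deg) = 0.8192, sin(-35 deg) = -0.5736
  joint[2] = (0.6101, -6.9734) + 3.4 * (0.8192, -0.5736) = (0.6101 + 2.7851, -6.9734 + -1.9502) = (3.3952, -8.9235)
link 2: phi[2] = -85 + 50 + 80 = 45 deg
  cos(45 deg) = 0.7071, sin(45 deg) = 0.7071
  joint[3] = (3.3952, -8.9235) + 5.2 * (0.7071, 0.7071) = (3.3952 + 3.6770, -8.9235 + 3.6770) = (7.0722, -5.2466)
link 3: phi[3] = -85 + 50 + 80 + -45 = 0 deg
  cos(0 deg) = 1.0000, sin(0 deg) = 0.0000
  joint[4] = (7.0722, -5.2466) + 2 * (1.0000, 0.0000) = (7.0722 + 2.0000, -5.2466 + 0.0000) = (9.0722, -5.2466)
End effector: (9.0722, -5.2466)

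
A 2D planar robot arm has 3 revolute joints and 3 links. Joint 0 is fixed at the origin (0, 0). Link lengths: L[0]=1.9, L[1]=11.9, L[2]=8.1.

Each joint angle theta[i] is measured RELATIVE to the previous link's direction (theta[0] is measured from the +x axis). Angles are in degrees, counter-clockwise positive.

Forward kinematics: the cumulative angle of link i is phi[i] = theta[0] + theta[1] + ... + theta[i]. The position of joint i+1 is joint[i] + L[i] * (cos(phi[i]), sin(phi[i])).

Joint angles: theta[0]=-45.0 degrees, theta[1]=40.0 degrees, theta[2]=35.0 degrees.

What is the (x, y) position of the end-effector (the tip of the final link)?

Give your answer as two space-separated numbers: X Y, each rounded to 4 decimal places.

joint[0] = (0.0000, 0.0000)  (base)
link 0: phi[0] = -45 = -45 deg
  cos(-45 deg) = 0.7071, sin(-45 deg) = -0.7071
  joint[1] = (0.0000, 0.0000) + 1.9 * (0.7071, -0.7071) = (0.0000 + 1.3435, 0.0000 + -1.3435) = (1.3435, -1.3435)
link 1: phi[1] = -45 + 40 = -5 deg
  cos(-5 deg) = 0.9962, sin(-5 deg) = -0.0872
  joint[2] = (1.3435, -1.3435) + 11.9 * (0.9962, -0.0872) = (1.3435 + 11.8547, -1.3435 + -1.0372) = (13.1982, -2.3807)
link 2: phi[2] = -45 + 40 + 35 = 30 deg
  cos(30 deg) = 0.8660, sin(30 deg) = 0.5000
  joint[3] = (13.1982, -2.3807) + 8.1 * (0.8660, 0.5000) = (13.1982 + 7.0148, -2.3807 + 4.0500) = (20.2130, 1.6693)
End effector: (20.2130, 1.6693)

Answer: 20.2130 1.6693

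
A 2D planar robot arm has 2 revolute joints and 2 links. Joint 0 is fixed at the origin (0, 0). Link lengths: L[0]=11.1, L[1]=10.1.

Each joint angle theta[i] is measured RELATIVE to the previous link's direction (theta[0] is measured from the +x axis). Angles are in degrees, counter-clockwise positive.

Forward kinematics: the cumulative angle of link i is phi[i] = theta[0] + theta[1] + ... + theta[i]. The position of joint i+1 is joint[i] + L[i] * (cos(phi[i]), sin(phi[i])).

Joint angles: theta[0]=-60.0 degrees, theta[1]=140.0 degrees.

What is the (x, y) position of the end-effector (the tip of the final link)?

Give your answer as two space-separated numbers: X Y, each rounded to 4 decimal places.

joint[0] = (0.0000, 0.0000)  (base)
link 0: phi[0] = -60 = -60 deg
  cos(-60 deg) = 0.5000, sin(-60 deg) = -0.8660
  joint[1] = (0.0000, 0.0000) + 11.1 * (0.5000, -0.8660) = (0.0000 + 5.5500, 0.0000 + -9.6129) = (5.5500, -9.6129)
link 1: phi[1] = -60 + 140 = 80 deg
  cos(80 deg) = 0.1736, sin(80 deg) = 0.9848
  joint[2] = (5.5500, -9.6129) + 10.1 * (0.1736, 0.9848) = (5.5500 + 1.7538, -9.6129 + 9.9466) = (7.3038, 0.3337)
End effector: (7.3038, 0.3337)

Answer: 7.3038 0.3337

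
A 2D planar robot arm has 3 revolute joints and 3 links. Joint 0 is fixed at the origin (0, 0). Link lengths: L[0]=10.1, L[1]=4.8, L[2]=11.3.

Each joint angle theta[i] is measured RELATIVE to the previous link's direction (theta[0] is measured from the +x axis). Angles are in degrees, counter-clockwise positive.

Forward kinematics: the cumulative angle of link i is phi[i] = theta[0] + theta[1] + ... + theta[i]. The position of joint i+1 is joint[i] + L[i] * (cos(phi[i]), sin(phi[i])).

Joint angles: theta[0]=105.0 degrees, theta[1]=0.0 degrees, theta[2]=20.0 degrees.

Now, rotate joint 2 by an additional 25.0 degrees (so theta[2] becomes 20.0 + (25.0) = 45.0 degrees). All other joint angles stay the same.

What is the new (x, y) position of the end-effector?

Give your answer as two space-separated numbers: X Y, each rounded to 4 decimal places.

Answer: -13.6425 20.0423

Derivation:
joint[0] = (0.0000, 0.0000)  (base)
link 0: phi[0] = 105 = 105 deg
  cos(105 deg) = -0.2588, sin(105 deg) = 0.9659
  joint[1] = (0.0000, 0.0000) + 10.1 * (-0.2588, 0.9659) = (0.0000 + -2.6141, 0.0000 + 9.7559) = (-2.6141, 9.7559)
link 1: phi[1] = 105 + 0 = 105 deg
  cos(105 deg) = -0.2588, sin(105 deg) = 0.9659
  joint[2] = (-2.6141, 9.7559) + 4.8 * (-0.2588, 0.9659) = (-2.6141 + -1.2423, 9.7559 + 4.6364) = (-3.8564, 14.3923)
link 2: phi[2] = 105 + 0 + 45 = 150 deg
  cos(150 deg) = -0.8660, sin(150 deg) = 0.5000
  joint[3] = (-3.8564, 14.3923) + 11.3 * (-0.8660, 0.5000) = (-3.8564 + -9.7861, 14.3923 + 5.6500) = (-13.6425, 20.0423)
End effector: (-13.6425, 20.0423)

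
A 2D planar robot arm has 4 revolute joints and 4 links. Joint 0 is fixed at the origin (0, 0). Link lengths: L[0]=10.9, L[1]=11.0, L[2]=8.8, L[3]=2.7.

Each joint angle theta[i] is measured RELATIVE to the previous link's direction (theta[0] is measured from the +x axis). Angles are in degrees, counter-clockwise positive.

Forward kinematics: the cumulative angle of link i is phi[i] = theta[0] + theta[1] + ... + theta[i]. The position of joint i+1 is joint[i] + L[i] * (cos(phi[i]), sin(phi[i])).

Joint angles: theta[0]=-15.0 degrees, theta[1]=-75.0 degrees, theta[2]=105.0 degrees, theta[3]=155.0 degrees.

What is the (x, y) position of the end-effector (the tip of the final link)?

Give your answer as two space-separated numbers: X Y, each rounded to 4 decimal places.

Answer: 16.3698 -11.0747

Derivation:
joint[0] = (0.0000, 0.0000)  (base)
link 0: phi[0] = -15 = -15 deg
  cos(-15 deg) = 0.9659, sin(-15 deg) = -0.2588
  joint[1] = (0.0000, 0.0000) + 10.9 * (0.9659, -0.2588) = (0.0000 + 10.5286, 0.0000 + -2.8211) = (10.5286, -2.8211)
link 1: phi[1] = -15 + -75 = -90 deg
  cos(-90 deg) = 0.0000, sin(-90 deg) = -1.0000
  joint[2] = (10.5286, -2.8211) + 11 * (0.0000, -1.0000) = (10.5286 + 0.0000, -2.8211 + -11.0000) = (10.5286, -13.8211)
link 2: phi[2] = -15 + -75 + 105 = 15 deg
  cos(15 deg) = 0.9659, sin(15 deg) = 0.2588
  joint[3] = (10.5286, -13.8211) + 8.8 * (0.9659, 0.2588) = (10.5286 + 8.5001, -13.8211 + 2.2776) = (19.0287, -11.5435)
link 3: phi[3] = -15 + -75 + 105 + 155 = 170 deg
  cos(170 deg) = -0.9848, sin(170 deg) = 0.1736
  joint[4] = (19.0287, -11.5435) + 2.7 * (-0.9848, 0.1736) = (19.0287 + -2.6590, -11.5435 + 0.4689) = (16.3698, -11.0747)
End effector: (16.3698, -11.0747)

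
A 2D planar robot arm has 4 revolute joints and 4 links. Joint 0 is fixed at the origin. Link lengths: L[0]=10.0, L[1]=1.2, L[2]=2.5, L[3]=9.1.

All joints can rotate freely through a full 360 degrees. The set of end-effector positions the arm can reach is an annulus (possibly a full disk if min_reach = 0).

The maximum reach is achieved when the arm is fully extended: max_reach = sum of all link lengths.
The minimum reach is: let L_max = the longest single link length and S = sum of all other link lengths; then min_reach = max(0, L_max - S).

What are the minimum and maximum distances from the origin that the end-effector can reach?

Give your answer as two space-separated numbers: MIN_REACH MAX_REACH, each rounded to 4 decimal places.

Link lengths: [10.0, 1.2, 2.5, 9.1]
max_reach = 10 + 1.2 + 2.5 + 9.1 = 22.8
L_max = max([10.0, 1.2, 2.5, 9.1]) = 10
S (sum of others) = 22.8 - 10 = 12.8
min_reach = max(0, 10 - 12.8) = max(0, -2.8) = 0

Answer: 0.0000 22.8000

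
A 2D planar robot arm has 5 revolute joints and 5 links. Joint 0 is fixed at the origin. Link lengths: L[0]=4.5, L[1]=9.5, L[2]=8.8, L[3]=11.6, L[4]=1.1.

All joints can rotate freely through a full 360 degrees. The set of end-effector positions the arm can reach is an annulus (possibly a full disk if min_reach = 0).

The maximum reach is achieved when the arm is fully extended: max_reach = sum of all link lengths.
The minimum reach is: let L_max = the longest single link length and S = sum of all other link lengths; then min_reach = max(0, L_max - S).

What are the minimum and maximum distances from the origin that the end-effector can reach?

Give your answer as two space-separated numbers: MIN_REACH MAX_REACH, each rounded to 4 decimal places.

Link lengths: [4.5, 9.5, 8.8, 11.6, 1.1]
max_reach = 4.5 + 9.5 + 8.8 + 11.6 + 1.1 = 35.5
L_max = max([4.5, 9.5, 8.8, 11.6, 1.1]) = 11.6
S (sum of others) = 35.5 - 11.6 = 23.9
min_reach = max(0, 11.6 - 23.9) = max(0, -12.3) = 0

Answer: 0.0000 35.5000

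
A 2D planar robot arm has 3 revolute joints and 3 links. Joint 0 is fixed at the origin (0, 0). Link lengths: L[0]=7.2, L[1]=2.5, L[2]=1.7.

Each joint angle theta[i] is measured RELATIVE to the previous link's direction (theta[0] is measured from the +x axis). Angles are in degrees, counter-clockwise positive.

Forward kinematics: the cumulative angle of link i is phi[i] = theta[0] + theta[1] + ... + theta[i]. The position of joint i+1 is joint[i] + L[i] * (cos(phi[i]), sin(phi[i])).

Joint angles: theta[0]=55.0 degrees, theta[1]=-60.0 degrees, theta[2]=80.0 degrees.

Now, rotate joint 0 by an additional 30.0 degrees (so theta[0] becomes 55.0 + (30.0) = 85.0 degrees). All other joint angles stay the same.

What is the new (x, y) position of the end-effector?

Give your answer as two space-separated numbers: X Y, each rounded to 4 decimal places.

Answer: 2.4533 9.8712

Derivation:
joint[0] = (0.0000, 0.0000)  (base)
link 0: phi[0] = 85 = 85 deg
  cos(85 deg) = 0.0872, sin(85 deg) = 0.9962
  joint[1] = (0.0000, 0.0000) + 7.2 * (0.0872, 0.9962) = (0.0000 + 0.6275, 0.0000 + 7.1726) = (0.6275, 7.1726)
link 1: phi[1] = 85 + -60 = 25 deg
  cos(25 deg) = 0.9063, sin(25 deg) = 0.4226
  joint[2] = (0.6275, 7.1726) + 2.5 * (0.9063, 0.4226) = (0.6275 + 2.2658, 7.1726 + 1.0565) = (2.8933, 8.2291)
link 2: phi[2] = 85 + -60 + 80 = 105 deg
  cos(105 deg) = -0.2588, sin(105 deg) = 0.9659
  joint[3] = (2.8933, 8.2291) + 1.7 * (-0.2588, 0.9659) = (2.8933 + -0.4400, 8.2291 + 1.6421) = (2.4533, 9.8712)
End effector: (2.4533, 9.8712)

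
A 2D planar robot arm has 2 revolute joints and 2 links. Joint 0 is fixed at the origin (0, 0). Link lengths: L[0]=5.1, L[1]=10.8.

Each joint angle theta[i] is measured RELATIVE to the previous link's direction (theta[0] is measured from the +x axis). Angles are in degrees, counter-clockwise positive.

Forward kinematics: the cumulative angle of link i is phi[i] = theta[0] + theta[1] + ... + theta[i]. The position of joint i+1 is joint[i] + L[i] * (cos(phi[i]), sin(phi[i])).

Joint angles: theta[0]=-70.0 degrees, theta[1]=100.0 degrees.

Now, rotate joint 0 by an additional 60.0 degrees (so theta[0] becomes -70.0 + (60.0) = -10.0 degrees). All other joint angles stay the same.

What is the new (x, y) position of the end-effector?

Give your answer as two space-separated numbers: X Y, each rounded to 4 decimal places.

Answer: 5.0225 9.9144

Derivation:
joint[0] = (0.0000, 0.0000)  (base)
link 0: phi[0] = -10 = -10 deg
  cos(-10 deg) = 0.9848, sin(-10 deg) = -0.1736
  joint[1] = (0.0000, 0.0000) + 5.1 * (0.9848, -0.1736) = (0.0000 + 5.0225, 0.0000 + -0.8856) = (5.0225, -0.8856)
link 1: phi[1] = -10 + 100 = 90 deg
  cos(90 deg) = 0.0000, sin(90 deg) = 1.0000
  joint[2] = (5.0225, -0.8856) + 10.8 * (0.0000, 1.0000) = (5.0225 + 0.0000, -0.8856 + 10.8000) = (5.0225, 9.9144)
End effector: (5.0225, 9.9144)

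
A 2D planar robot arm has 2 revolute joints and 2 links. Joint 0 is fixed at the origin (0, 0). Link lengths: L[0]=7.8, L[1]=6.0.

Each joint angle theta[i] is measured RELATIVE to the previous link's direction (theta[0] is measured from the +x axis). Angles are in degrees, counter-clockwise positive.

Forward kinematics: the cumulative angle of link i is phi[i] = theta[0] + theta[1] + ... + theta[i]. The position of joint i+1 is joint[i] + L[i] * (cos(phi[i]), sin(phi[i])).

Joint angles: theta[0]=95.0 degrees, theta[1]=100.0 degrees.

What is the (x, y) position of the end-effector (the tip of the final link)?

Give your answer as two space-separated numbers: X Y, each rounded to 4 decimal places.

Answer: -6.4754 6.2174

Derivation:
joint[0] = (0.0000, 0.0000)  (base)
link 0: phi[0] = 95 = 95 deg
  cos(95 deg) = -0.0872, sin(95 deg) = 0.9962
  joint[1] = (0.0000, 0.0000) + 7.8 * (-0.0872, 0.9962) = (0.0000 + -0.6798, 0.0000 + 7.7703) = (-0.6798, 7.7703)
link 1: phi[1] = 95 + 100 = 195 deg
  cos(195 deg) = -0.9659, sin(195 deg) = -0.2588
  joint[2] = (-0.6798, 7.7703) + 6 * (-0.9659, -0.2588) = (-0.6798 + -5.7956, 7.7703 + -1.5529) = (-6.4754, 6.2174)
End effector: (-6.4754, 6.2174)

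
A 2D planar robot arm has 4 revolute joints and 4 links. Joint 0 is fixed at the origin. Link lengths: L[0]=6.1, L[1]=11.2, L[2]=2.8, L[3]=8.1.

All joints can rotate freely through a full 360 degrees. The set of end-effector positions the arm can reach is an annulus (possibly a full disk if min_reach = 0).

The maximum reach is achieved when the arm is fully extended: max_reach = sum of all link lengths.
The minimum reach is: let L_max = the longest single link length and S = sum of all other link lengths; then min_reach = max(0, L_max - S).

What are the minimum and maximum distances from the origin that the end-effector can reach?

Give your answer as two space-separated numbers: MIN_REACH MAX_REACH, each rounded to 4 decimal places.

Answer: 0.0000 28.2000

Derivation:
Link lengths: [6.1, 11.2, 2.8, 8.1]
max_reach = 6.1 + 11.2 + 2.8 + 8.1 = 28.2
L_max = max([6.1, 11.2, 2.8, 8.1]) = 11.2
S (sum of others) = 28.2 - 11.2 = 17
min_reach = max(0, 11.2 - 17) = max(0, -5.8) = 0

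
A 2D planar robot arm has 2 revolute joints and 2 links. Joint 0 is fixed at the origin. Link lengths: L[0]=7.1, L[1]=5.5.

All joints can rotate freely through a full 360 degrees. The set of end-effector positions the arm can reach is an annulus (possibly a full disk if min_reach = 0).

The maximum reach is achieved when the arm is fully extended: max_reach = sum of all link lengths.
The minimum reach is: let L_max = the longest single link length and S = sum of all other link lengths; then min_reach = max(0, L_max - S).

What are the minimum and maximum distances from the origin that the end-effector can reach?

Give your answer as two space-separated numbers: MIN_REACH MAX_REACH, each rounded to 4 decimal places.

Answer: 1.6000 12.6000

Derivation:
Link lengths: [7.1, 5.5]
max_reach = 7.1 + 5.5 = 12.6
L_max = max([7.1, 5.5]) = 7.1
S (sum of others) = 12.6 - 7.1 = 5.5
min_reach = max(0, 7.1 - 5.5) = max(0, 1.6) = 1.6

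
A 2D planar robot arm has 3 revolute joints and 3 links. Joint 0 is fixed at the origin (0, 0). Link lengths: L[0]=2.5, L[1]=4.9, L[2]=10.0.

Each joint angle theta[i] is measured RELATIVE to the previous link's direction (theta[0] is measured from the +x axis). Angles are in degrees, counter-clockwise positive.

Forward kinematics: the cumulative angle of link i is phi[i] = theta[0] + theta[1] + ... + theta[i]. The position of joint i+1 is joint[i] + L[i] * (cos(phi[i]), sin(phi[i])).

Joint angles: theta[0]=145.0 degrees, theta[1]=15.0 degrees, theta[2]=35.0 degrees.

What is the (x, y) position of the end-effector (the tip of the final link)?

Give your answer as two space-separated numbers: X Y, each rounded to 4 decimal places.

joint[0] = (0.0000, 0.0000)  (base)
link 0: phi[0] = 145 = 145 deg
  cos(145 deg) = -0.8192, sin(145 deg) = 0.5736
  joint[1] = (0.0000, 0.0000) + 2.5 * (-0.8192, 0.5736) = (0.0000 + -2.0479, 0.0000 + 1.4339) = (-2.0479, 1.4339)
link 1: phi[1] = 145 + 15 = 160 deg
  cos(160 deg) = -0.9397, sin(160 deg) = 0.3420
  joint[2] = (-2.0479, 1.4339) + 4.9 * (-0.9397, 0.3420) = (-2.0479 + -4.6045, 1.4339 + 1.6759) = (-6.6524, 3.1098)
link 2: phi[2] = 145 + 15 + 35 = 195 deg
  cos(195 deg) = -0.9659, sin(195 deg) = -0.2588
  joint[3] = (-6.6524, 3.1098) + 10 * (-0.9659, -0.2588) = (-6.6524 + -9.6593, 3.1098 + -2.5882) = (-16.3116, 0.5216)
End effector: (-16.3116, 0.5216)

Answer: -16.3116 0.5216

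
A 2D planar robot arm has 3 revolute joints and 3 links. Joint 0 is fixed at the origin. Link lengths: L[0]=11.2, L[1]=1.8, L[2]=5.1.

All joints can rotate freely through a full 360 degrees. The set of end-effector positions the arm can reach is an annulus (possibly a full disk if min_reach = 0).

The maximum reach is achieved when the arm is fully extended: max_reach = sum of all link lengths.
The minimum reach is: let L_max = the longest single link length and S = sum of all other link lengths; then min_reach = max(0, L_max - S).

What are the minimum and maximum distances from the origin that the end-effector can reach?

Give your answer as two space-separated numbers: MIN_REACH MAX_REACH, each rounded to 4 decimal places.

Link lengths: [11.2, 1.8, 5.1]
max_reach = 11.2 + 1.8 + 5.1 = 18.1
L_max = max([11.2, 1.8, 5.1]) = 11.2
S (sum of others) = 18.1 - 11.2 = 6.9
min_reach = max(0, 11.2 - 6.9) = max(0, 4.3) = 4.3

Answer: 4.3000 18.1000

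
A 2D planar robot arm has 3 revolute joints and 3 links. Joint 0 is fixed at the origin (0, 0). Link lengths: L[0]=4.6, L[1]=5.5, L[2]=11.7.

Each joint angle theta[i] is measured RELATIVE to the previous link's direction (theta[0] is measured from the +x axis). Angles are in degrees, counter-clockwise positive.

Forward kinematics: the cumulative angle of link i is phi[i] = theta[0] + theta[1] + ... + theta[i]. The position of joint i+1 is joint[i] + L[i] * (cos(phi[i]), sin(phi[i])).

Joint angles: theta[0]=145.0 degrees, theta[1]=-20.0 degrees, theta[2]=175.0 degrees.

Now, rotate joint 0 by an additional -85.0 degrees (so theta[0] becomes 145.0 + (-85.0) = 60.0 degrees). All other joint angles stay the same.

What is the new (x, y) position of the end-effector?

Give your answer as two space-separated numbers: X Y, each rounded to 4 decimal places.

Answer: -3.0708 0.8082

Derivation:
joint[0] = (0.0000, 0.0000)  (base)
link 0: phi[0] = 60 = 60 deg
  cos(60 deg) = 0.5000, sin(60 deg) = 0.8660
  joint[1] = (0.0000, 0.0000) + 4.6 * (0.5000, 0.8660) = (0.0000 + 2.3000, 0.0000 + 3.9837) = (2.3000, 3.9837)
link 1: phi[1] = 60 + -20 = 40 deg
  cos(40 deg) = 0.7660, sin(40 deg) = 0.6428
  joint[2] = (2.3000, 3.9837) + 5.5 * (0.7660, 0.6428) = (2.3000 + 4.2132, 3.9837 + 3.5353) = (6.5132, 7.5190)
link 2: phi[2] = 60 + -20 + 175 = 215 deg
  cos(215 deg) = -0.8192, sin(215 deg) = -0.5736
  joint[3] = (6.5132, 7.5190) + 11.7 * (-0.8192, -0.5736) = (6.5132 + -9.5841, 7.5190 + -6.7108) = (-3.0708, 0.8082)
End effector: (-3.0708, 0.8082)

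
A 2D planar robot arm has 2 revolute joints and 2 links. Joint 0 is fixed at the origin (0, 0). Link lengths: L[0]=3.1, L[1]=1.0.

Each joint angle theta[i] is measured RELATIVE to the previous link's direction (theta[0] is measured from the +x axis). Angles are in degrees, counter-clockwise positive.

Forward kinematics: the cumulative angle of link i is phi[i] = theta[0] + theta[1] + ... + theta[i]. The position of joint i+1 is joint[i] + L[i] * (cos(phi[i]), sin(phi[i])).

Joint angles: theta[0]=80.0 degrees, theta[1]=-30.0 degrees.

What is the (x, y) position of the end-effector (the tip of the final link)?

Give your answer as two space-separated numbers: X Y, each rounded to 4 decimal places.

joint[0] = (0.0000, 0.0000)  (base)
link 0: phi[0] = 80 = 80 deg
  cos(80 deg) = 0.1736, sin(80 deg) = 0.9848
  joint[1] = (0.0000, 0.0000) + 3.1 * (0.1736, 0.9848) = (0.0000 + 0.5383, 0.0000 + 3.0529) = (0.5383, 3.0529)
link 1: phi[1] = 80 + -30 = 50 deg
  cos(50 deg) = 0.6428, sin(50 deg) = 0.7660
  joint[2] = (0.5383, 3.0529) + 1 * (0.6428, 0.7660) = (0.5383 + 0.6428, 3.0529 + 0.7660) = (1.1811, 3.8189)
End effector: (1.1811, 3.8189)

Answer: 1.1811 3.8189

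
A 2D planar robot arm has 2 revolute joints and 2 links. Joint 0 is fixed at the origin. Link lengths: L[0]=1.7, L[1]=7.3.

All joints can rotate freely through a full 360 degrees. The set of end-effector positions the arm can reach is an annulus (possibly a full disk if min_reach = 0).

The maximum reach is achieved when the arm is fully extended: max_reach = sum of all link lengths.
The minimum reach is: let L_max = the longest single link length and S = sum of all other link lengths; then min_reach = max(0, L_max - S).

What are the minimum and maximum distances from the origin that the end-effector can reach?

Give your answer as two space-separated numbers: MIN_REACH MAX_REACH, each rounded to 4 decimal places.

Link lengths: [1.7, 7.3]
max_reach = 1.7 + 7.3 = 9
L_max = max([1.7, 7.3]) = 7.3
S (sum of others) = 9 - 7.3 = 1.7
min_reach = max(0, 7.3 - 1.7) = max(0, 5.6) = 5.6

Answer: 5.6000 9.0000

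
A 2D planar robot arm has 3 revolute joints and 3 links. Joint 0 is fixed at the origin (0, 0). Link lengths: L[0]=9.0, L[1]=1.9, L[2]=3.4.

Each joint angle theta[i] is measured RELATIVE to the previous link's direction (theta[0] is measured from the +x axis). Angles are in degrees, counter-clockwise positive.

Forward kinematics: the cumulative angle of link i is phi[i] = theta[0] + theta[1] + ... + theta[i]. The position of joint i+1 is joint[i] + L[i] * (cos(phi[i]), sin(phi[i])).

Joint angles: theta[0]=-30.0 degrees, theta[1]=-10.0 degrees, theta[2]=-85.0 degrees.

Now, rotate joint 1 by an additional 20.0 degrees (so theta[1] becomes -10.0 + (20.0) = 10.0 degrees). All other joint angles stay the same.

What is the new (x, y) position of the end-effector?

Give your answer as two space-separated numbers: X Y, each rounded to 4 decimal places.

joint[0] = (0.0000, 0.0000)  (base)
link 0: phi[0] = -30 = -30 deg
  cos(-30 deg) = 0.8660, sin(-30 deg) = -0.5000
  joint[1] = (0.0000, 0.0000) + 9 * (0.8660, -0.5000) = (0.0000 + 7.7942, 0.0000 + -4.5000) = (7.7942, -4.5000)
link 1: phi[1] = -30 + 10 = -20 deg
  cos(-20 deg) = 0.9397, sin(-20 deg) = -0.3420
  joint[2] = (7.7942, -4.5000) + 1.9 * (0.9397, -0.3420) = (7.7942 + 1.7854, -4.5000 + -0.6498) = (9.5796, -5.1498)
link 2: phi[2] = -30 + 10 + -85 = -105 deg
  cos(-105 deg) = -0.2588, sin(-105 deg) = -0.9659
  joint[3] = (9.5796, -5.1498) + 3.4 * (-0.2588, -0.9659) = (9.5796 + -0.8800, -5.1498 + -3.2841) = (8.6997, -8.4340)
End effector: (8.6997, -8.4340)

Answer: 8.6997 -8.4340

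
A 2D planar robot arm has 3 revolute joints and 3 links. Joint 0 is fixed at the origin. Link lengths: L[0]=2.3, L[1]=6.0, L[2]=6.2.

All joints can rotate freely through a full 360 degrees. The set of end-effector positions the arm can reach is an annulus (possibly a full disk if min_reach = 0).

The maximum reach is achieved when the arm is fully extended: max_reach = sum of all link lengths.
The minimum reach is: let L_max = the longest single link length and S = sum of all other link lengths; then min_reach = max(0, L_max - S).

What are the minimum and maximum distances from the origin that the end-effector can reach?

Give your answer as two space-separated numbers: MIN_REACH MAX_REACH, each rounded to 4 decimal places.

Answer: 0.0000 14.5000

Derivation:
Link lengths: [2.3, 6.0, 6.2]
max_reach = 2.3 + 6 + 6.2 = 14.5
L_max = max([2.3, 6.0, 6.2]) = 6.2
S (sum of others) = 14.5 - 6.2 = 8.3
min_reach = max(0, 6.2 - 8.3) = max(0, -2.1) = 0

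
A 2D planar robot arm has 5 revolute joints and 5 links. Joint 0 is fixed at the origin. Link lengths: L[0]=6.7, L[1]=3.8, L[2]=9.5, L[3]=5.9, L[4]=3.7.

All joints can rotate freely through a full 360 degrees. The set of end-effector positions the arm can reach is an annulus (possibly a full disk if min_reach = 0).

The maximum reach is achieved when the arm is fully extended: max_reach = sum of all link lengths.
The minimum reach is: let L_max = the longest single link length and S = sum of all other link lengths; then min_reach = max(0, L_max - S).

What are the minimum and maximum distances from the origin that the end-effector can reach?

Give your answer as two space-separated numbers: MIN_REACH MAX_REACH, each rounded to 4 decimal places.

Link lengths: [6.7, 3.8, 9.5, 5.9, 3.7]
max_reach = 6.7 + 3.8 + 9.5 + 5.9 + 3.7 = 29.6
L_max = max([6.7, 3.8, 9.5, 5.9, 3.7]) = 9.5
S (sum of others) = 29.6 - 9.5 = 20.1
min_reach = max(0, 9.5 - 20.1) = max(0, -10.6) = 0

Answer: 0.0000 29.6000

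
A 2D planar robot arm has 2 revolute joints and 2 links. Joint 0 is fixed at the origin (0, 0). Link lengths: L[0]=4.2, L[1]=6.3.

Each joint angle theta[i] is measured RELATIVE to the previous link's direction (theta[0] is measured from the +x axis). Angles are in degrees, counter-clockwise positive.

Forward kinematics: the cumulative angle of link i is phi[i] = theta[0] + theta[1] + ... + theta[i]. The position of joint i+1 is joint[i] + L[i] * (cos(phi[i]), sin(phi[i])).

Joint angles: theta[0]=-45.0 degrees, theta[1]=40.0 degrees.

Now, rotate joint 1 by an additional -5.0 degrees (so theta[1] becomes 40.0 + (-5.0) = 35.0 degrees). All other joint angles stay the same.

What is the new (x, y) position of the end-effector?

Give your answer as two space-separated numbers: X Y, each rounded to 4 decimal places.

joint[0] = (0.0000, 0.0000)  (base)
link 0: phi[0] = -45 = -45 deg
  cos(-45 deg) = 0.7071, sin(-45 deg) = -0.7071
  joint[1] = (0.0000, 0.0000) + 4.2 * (0.7071, -0.7071) = (0.0000 + 2.9698, 0.0000 + -2.9698) = (2.9698, -2.9698)
link 1: phi[1] = -45 + 35 = -10 deg
  cos(-10 deg) = 0.9848, sin(-10 deg) = -0.1736
  joint[2] = (2.9698, -2.9698) + 6.3 * (0.9848, -0.1736) = (2.9698 + 6.2043, -2.9698 + -1.0940) = (9.1741, -4.0638)
End effector: (9.1741, -4.0638)

Answer: 9.1741 -4.0638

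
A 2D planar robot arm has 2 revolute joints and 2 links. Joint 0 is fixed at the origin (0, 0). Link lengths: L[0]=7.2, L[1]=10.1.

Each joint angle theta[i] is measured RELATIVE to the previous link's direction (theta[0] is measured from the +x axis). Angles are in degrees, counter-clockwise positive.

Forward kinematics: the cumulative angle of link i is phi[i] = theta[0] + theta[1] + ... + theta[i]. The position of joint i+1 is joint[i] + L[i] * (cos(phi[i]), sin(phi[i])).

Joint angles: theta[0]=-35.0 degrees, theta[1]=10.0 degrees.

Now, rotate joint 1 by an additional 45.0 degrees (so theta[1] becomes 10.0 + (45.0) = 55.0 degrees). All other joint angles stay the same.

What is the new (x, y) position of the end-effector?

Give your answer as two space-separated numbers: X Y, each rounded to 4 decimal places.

Answer: 15.3888 -0.6753

Derivation:
joint[0] = (0.0000, 0.0000)  (base)
link 0: phi[0] = -35 = -35 deg
  cos(-35 deg) = 0.8192, sin(-35 deg) = -0.5736
  joint[1] = (0.0000, 0.0000) + 7.2 * (0.8192, -0.5736) = (0.0000 + 5.8979, 0.0000 + -4.1298) = (5.8979, -4.1298)
link 1: phi[1] = -35 + 55 = 20 deg
  cos(20 deg) = 0.9397, sin(20 deg) = 0.3420
  joint[2] = (5.8979, -4.1298) + 10.1 * (0.9397, 0.3420) = (5.8979 + 9.4909, -4.1298 + 3.4544) = (15.3888, -0.6753)
End effector: (15.3888, -0.6753)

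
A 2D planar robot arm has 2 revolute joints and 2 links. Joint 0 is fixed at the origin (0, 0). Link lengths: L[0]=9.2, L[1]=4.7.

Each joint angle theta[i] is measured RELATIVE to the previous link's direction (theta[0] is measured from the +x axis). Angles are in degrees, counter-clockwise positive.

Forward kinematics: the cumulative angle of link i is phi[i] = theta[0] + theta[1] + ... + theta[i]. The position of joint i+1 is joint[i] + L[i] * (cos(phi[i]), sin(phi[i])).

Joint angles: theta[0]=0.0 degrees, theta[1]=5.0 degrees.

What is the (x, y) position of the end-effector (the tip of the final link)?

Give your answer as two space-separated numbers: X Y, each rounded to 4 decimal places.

Answer: 13.8821 0.4096

Derivation:
joint[0] = (0.0000, 0.0000)  (base)
link 0: phi[0] = 0 = 0 deg
  cos(0 deg) = 1.0000, sin(0 deg) = 0.0000
  joint[1] = (0.0000, 0.0000) + 9.2 * (1.0000, 0.0000) = (0.0000 + 9.2000, 0.0000 + 0.0000) = (9.2000, 0.0000)
link 1: phi[1] = 0 + 5 = 5 deg
  cos(5 deg) = 0.9962, sin(5 deg) = 0.0872
  joint[2] = (9.2000, 0.0000) + 4.7 * (0.9962, 0.0872) = (9.2000 + 4.6821, 0.0000 + 0.4096) = (13.8821, 0.4096)
End effector: (13.8821, 0.4096)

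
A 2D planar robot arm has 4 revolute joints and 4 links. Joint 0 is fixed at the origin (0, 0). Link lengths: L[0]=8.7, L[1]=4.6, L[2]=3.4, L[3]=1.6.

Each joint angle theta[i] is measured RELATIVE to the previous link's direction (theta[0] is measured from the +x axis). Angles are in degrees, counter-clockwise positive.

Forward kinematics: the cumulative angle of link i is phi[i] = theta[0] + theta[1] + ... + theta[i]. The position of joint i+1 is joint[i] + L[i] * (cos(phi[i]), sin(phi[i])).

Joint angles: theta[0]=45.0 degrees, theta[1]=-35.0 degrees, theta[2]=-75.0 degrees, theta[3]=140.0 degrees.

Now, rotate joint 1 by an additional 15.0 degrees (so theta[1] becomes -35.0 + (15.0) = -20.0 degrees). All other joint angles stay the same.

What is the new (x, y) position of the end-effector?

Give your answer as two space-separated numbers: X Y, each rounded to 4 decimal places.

Answer: 12.5063 7.0913

Derivation:
joint[0] = (0.0000, 0.0000)  (base)
link 0: phi[0] = 45 = 45 deg
  cos(45 deg) = 0.7071, sin(45 deg) = 0.7071
  joint[1] = (0.0000, 0.0000) + 8.7 * (0.7071, 0.7071) = (0.0000 + 6.1518, 0.0000 + 6.1518) = (6.1518, 6.1518)
link 1: phi[1] = 45 + -20 = 25 deg
  cos(25 deg) = 0.9063, sin(25 deg) = 0.4226
  joint[2] = (6.1518, 6.1518) + 4.6 * (0.9063, 0.4226) = (6.1518 + 4.1690, 6.1518 + 1.9440) = (10.3208, 8.0959)
link 2: phi[2] = 45 + -20 + -75 = -50 deg
  cos(-50 deg) = 0.6428, sin(-50 deg) = -0.7660
  joint[3] = (10.3208, 8.0959) + 3.4 * (0.6428, -0.7660) = (10.3208 + 2.1855, 8.0959 + -2.6046) = (12.5063, 5.4913)
link 3: phi[3] = 45 + -20 + -75 + 140 = 90 deg
  cos(90 deg) = 0.0000, sin(90 deg) = 1.0000
  joint[4] = (12.5063, 5.4913) + 1.6 * (0.0000, 1.0000) = (12.5063 + 0.0000, 5.4913 + 1.6000) = (12.5063, 7.0913)
End effector: (12.5063, 7.0913)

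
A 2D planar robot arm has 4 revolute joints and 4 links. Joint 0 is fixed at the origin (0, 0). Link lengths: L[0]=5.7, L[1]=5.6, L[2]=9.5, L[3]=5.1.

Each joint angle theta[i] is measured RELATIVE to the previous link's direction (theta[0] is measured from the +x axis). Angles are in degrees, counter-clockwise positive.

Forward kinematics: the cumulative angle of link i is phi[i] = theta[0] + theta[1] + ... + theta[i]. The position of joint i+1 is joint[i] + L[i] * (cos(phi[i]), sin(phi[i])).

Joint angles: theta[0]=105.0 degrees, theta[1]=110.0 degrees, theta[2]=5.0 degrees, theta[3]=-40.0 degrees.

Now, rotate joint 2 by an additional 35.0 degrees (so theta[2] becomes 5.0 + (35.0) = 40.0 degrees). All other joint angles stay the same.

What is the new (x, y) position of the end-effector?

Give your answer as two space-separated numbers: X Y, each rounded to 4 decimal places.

joint[0] = (0.0000, 0.0000)  (base)
link 0: phi[0] = 105 = 105 deg
  cos(105 deg) = -0.2588, sin(105 deg) = 0.9659
  joint[1] = (0.0000, 0.0000) + 5.7 * (-0.2588, 0.9659) = (0.0000 + -1.4753, 0.0000 + 5.5058) = (-1.4753, 5.5058)
link 1: phi[1] = 105 + 110 = 215 deg
  cos(215 deg) = -0.8192, sin(215 deg) = -0.5736
  joint[2] = (-1.4753, 5.5058) + 5.6 * (-0.8192, -0.5736) = (-1.4753 + -4.5873, 5.5058 + -3.2120) = (-6.0625, 2.2937)
link 2: phi[2] = 105 + 110 + 40 = 255 deg
  cos(255 deg) = -0.2588, sin(255 deg) = -0.9659
  joint[3] = (-6.0625, 2.2937) + 9.5 * (-0.2588, -0.9659) = (-6.0625 + -2.4588, 2.2937 + -9.1763) = (-8.5213, -6.8825)
link 3: phi[3] = 105 + 110 + 40 + -40 = 215 deg
  cos(215 deg) = -0.8192, sin(215 deg) = -0.5736
  joint[4] = (-8.5213, -6.8825) + 5.1 * (-0.8192, -0.5736) = (-8.5213 + -4.1777, -6.8825 + -2.9252) = (-12.6990, -9.8078)
End effector: (-12.6990, -9.8078)

Answer: -12.6990 -9.8078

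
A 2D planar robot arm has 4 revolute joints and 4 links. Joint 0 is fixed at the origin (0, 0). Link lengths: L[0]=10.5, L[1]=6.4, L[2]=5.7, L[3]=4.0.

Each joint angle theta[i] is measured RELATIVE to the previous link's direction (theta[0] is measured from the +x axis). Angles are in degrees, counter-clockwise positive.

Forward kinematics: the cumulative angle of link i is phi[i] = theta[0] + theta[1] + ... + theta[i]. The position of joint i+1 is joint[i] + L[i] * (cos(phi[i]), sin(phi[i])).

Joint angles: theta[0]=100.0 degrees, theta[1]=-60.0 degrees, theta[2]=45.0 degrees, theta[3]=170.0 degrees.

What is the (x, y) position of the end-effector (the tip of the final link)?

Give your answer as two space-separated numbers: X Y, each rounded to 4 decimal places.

Answer: 2.5409 16.2689

Derivation:
joint[0] = (0.0000, 0.0000)  (base)
link 0: phi[0] = 100 = 100 deg
  cos(100 deg) = -0.1736, sin(100 deg) = 0.9848
  joint[1] = (0.0000, 0.0000) + 10.5 * (-0.1736, 0.9848) = (0.0000 + -1.8233, 0.0000 + 10.3405) = (-1.8233, 10.3405)
link 1: phi[1] = 100 + -60 = 40 deg
  cos(40 deg) = 0.7660, sin(40 deg) = 0.6428
  joint[2] = (-1.8233, 10.3405) + 6.4 * (0.7660, 0.6428) = (-1.8233 + 4.9027, 10.3405 + 4.1138) = (3.0794, 14.4543)
link 2: phi[2] = 100 + -60 + 45 = 85 deg
  cos(85 deg) = 0.0872, sin(85 deg) = 0.9962
  joint[3] = (3.0794, 14.4543) + 5.7 * (0.0872, 0.9962) = (3.0794 + 0.4968, 14.4543 + 5.6783) = (3.5762, 20.1326)
link 3: phi[3] = 100 + -60 + 45 + 170 = 255 deg
  cos(255 deg) = -0.2588, sin(255 deg) = -0.9659
  joint[4] = (3.5762, 20.1326) + 4 * (-0.2588, -0.9659) = (3.5762 + -1.0353, 20.1326 + -3.8637) = (2.5409, 16.2689)
End effector: (2.5409, 16.2689)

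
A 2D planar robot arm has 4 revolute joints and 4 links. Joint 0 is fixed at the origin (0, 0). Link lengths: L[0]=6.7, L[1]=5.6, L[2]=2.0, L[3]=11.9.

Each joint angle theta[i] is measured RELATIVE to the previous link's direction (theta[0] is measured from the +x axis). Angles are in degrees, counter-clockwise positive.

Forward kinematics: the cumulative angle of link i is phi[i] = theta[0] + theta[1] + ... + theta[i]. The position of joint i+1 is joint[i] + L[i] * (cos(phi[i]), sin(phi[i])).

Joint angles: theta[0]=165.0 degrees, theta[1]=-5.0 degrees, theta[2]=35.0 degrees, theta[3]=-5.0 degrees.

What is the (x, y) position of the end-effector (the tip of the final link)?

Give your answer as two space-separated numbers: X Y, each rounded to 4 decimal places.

joint[0] = (0.0000, 0.0000)  (base)
link 0: phi[0] = 165 = 165 deg
  cos(165 deg) = -0.9659, sin(165 deg) = 0.2588
  joint[1] = (0.0000, 0.0000) + 6.7 * (-0.9659, 0.2588) = (0.0000 + -6.4717, 0.0000 + 1.7341) = (-6.4717, 1.7341)
link 1: phi[1] = 165 + -5 = 160 deg
  cos(160 deg) = -0.9397, sin(160 deg) = 0.3420
  joint[2] = (-6.4717, 1.7341) + 5.6 * (-0.9397, 0.3420) = (-6.4717 + -5.2623, 1.7341 + 1.9153) = (-11.7340, 3.6494)
link 2: phi[2] = 165 + -5 + 35 = 195 deg
  cos(195 deg) = -0.9659, sin(195 deg) = -0.2588
  joint[3] = (-11.7340, 3.6494) + 2 * (-0.9659, -0.2588) = (-11.7340 + -1.9319, 3.6494 + -0.5176) = (-13.6658, 3.1318)
link 3: phi[3] = 165 + -5 + 35 + -5 = 190 deg
  cos(190 deg) = -0.9848, sin(190 deg) = -0.1736
  joint[4] = (-13.6658, 3.1318) + 11.9 * (-0.9848, -0.1736) = (-13.6658 + -11.7192, 3.1318 + -2.0664) = (-25.3850, 1.0653)
End effector: (-25.3850, 1.0653)

Answer: -25.3850 1.0653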